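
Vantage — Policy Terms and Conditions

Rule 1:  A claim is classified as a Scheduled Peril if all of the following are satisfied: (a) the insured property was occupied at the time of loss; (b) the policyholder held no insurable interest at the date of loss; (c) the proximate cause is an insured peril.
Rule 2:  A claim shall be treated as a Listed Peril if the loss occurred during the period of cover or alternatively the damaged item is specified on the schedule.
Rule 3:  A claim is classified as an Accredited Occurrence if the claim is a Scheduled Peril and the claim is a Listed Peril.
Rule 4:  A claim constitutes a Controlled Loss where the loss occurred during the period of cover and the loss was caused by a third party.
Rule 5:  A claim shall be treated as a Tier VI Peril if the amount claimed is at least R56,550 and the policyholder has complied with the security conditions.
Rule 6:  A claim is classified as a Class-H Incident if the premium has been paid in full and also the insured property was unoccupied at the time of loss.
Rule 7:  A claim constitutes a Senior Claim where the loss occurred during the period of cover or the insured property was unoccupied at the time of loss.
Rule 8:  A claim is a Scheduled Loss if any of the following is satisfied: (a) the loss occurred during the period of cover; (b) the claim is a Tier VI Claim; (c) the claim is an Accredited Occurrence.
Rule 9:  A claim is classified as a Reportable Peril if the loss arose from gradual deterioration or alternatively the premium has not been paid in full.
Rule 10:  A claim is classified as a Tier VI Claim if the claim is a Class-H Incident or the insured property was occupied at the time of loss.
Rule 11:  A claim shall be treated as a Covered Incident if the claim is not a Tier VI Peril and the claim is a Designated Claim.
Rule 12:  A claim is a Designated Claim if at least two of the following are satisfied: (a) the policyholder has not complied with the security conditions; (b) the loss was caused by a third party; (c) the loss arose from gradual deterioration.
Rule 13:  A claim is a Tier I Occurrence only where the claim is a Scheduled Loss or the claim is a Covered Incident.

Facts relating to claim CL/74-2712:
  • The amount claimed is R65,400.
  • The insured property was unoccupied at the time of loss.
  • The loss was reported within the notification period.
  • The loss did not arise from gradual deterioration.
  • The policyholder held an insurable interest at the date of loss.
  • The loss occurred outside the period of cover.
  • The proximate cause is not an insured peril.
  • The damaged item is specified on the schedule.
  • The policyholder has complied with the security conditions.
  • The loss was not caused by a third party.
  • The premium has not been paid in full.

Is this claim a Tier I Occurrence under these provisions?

No

rule 6 — Class-H Incident: [the premium has been paid in full? no] AND [the insured property was unoccupied at the time of loss? yes] → not satisfied.
rule 10 — Tier VI Claim: [Class-H Incident (rule 6)? no] OR [the insured property was occupied at the time of loss? no] → not satisfied.
rule 1 — Scheduled Peril: [the insured property was occupied at the time of loss? no] AND [the policyholder held no insurable interest at the date of loss? no] AND [the proximate cause is an insured peril? no] → not satisfied.
rule 2 — Listed Peril: [the loss occurred during the period of cover? no] OR [the damaged item is specified on the schedule? yes] → satisfied.
rule 3 — Accredited Occurrence: [Scheduled Peril (rule 1)? no] AND [Listed Peril (rule 2)? yes] → not satisfied.
rule 8 — Scheduled Loss: [the loss occurred during the period of cover? no] OR [Tier VI Claim (rule 10)? no] OR [Accredited Occurrence (rule 3)? no] → not satisfied.
rule 5 — Tier VI Peril: [amount claimed: R65,400 ≥ R56,550? yes] AND [the policyholder has complied with the security conditions? yes] → satisfied.
rule 12 — Designated Claim: the policyholder has not complied with the security conditions? no; the loss was caused by a third party? no; the loss arose from gradual deterioration? no — 0 of 3 hold (need ≥2) → not satisfied.
rule 11 — Covered Incident: [not a Tier VI Peril (rule 5)? no] AND [Designated Claim (rule 12)? no] → not satisfied.
rule 13 — Tier I Occurrence: [Scheduled Loss (rule 8)? no] OR [Covered Incident (rule 11)? no] → not satisfied.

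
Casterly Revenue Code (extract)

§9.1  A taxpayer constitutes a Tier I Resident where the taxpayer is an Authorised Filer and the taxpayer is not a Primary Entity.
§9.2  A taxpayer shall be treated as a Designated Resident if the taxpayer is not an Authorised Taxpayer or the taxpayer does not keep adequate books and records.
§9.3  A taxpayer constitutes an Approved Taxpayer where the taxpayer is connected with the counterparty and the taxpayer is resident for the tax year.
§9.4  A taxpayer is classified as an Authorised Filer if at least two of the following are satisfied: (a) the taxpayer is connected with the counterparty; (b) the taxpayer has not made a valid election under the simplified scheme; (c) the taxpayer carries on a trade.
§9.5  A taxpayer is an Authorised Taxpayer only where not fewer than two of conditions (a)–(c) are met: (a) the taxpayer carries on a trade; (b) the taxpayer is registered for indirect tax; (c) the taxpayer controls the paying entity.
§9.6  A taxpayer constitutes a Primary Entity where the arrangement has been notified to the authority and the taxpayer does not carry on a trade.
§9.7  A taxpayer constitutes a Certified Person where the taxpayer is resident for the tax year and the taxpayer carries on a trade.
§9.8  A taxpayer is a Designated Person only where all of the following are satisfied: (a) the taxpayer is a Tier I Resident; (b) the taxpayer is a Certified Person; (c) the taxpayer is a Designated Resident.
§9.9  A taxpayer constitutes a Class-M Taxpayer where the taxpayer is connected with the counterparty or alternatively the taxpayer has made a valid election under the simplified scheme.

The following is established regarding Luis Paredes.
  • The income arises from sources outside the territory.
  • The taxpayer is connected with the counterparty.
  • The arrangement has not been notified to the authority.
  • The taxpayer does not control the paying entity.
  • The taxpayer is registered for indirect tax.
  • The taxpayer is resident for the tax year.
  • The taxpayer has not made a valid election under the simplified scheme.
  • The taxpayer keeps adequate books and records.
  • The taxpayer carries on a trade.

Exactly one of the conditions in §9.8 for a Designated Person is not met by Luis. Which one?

Designated Resident

§9.4 — Authorised Filer: the taxpayer is connected with the counterparty? yes; the taxpayer has not made a valid election under the simplified scheme? yes; the taxpayer carries on a trade? yes — 3 of 3 hold (need ≥2) → satisfied.
§9.6 — Primary Entity: [the arrangement has been notified to the authority? no] AND [the taxpayer does not carry on a trade? no] → not satisfied.
§9.1 — Tier I Resident: [Authorised Filer (§9.4)? yes] AND [not a Primary Entity (§9.6)? yes] → satisfied.
§9.7 — Certified Person: [the taxpayer is resident for the tax year? yes] AND [the taxpayer carries on a trade? yes] → satisfied.
§9.5 — Authorised Taxpayer: the taxpayer carries on a trade? yes; the taxpayer is registered for indirect tax? yes; the taxpayer controls the paying entity? no — 2 of 3 hold (need ≥2) → satisfied.
§9.2 — Designated Resident: [not an Authorised Taxpayer (§9.5)? no] OR [the taxpayer does not keep adequate books and records? no] → not satisfied.
§9.8 — Designated Person: [Tier I Resident (§9.1)? yes] AND [Certified Person (§9.7)? yes] AND [Designated Resident (§9.2)? no] → not satisfied.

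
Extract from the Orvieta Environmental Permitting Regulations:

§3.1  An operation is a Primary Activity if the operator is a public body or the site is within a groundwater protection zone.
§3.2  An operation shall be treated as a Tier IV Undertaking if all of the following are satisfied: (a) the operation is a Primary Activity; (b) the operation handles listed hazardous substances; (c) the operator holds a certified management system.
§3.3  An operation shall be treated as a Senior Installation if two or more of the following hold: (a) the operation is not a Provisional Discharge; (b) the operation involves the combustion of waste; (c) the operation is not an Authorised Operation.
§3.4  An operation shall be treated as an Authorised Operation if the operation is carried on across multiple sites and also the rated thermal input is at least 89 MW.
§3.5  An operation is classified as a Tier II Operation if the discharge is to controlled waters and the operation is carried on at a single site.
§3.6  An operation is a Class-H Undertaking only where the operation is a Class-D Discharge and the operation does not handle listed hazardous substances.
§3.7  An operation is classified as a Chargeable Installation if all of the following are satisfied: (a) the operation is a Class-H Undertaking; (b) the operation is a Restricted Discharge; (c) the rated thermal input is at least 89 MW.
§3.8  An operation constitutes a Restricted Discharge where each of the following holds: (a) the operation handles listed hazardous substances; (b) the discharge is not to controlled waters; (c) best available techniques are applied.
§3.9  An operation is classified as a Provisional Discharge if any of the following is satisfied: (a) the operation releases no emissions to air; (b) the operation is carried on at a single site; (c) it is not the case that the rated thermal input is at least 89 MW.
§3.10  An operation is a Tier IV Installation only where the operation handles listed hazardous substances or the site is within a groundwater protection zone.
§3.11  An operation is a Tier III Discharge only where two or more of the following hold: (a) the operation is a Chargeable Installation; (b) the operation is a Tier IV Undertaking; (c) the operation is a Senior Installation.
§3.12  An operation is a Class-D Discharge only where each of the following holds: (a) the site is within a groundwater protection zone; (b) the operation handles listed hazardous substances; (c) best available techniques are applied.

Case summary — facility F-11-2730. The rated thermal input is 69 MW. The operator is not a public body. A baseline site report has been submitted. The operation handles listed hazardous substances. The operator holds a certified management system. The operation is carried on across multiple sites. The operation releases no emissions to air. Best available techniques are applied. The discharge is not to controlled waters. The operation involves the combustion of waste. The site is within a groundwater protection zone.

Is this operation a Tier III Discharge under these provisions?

Yes

§3.12 — Class-D Discharge: [the site is within a groundwater protection zone? yes] AND [the operation handles listed hazardous substances? yes] AND [best available techniques are applied? yes] → satisfied.
§3.6 — Class-H Undertaking: [Class-D Discharge (§3.12)? yes] AND [the operation does not handle listed hazardous substances? no] → not satisfied.
§3.8 — Restricted Discharge: [the operation handles listed hazardous substances? yes] AND [the discharge is not to controlled waters? yes] AND [best available techniques are applied? yes] → satisfied.
§3.7 — Chargeable Installation: [Class-H Undertaking (§3.6)? no] AND [Restricted Discharge (§3.8)? yes] AND [rated thermal input: 69 MW ≥ 89 MW? no] → not satisfied.
§3.1 — Primary Activity: [the operator is a public body? no] OR [the site is within a groundwater protection zone? yes] → satisfied.
§3.2 — Tier IV Undertaking: [Primary Activity (§3.1)? yes] AND [the operation handles listed hazardous substances? yes] AND [the operator holds a certified management system? yes] → satisfied.
§3.9 — Provisional Discharge: [the operation releases no emissions to air? yes] OR [the operation is carried on at a single site? no] OR [rated thermal input: 69 MW ≥ 89 MW? no, so negated condition yes] → satisfied.
§3.4 — Authorised Operation: [the operation is carried on across multiple sites? yes] AND [rated thermal input: 69 MW ≥ 89 MW? no] → not satisfied.
§3.3 — Senior Installation: not a Provisional Discharge (§3.9)? no; the operation involves the combustion of waste? yes; not an Authorised Operation (§3.4)? yes — 2 of 3 hold (need ≥2) → satisfied.
§3.11 — Tier III Discharge: Chargeable Installation (§3.7)? no; Tier IV Undertaking (§3.2)? yes; Senior Installation (§3.3)? yes — 2 of 3 hold (need ≥2) → satisfied.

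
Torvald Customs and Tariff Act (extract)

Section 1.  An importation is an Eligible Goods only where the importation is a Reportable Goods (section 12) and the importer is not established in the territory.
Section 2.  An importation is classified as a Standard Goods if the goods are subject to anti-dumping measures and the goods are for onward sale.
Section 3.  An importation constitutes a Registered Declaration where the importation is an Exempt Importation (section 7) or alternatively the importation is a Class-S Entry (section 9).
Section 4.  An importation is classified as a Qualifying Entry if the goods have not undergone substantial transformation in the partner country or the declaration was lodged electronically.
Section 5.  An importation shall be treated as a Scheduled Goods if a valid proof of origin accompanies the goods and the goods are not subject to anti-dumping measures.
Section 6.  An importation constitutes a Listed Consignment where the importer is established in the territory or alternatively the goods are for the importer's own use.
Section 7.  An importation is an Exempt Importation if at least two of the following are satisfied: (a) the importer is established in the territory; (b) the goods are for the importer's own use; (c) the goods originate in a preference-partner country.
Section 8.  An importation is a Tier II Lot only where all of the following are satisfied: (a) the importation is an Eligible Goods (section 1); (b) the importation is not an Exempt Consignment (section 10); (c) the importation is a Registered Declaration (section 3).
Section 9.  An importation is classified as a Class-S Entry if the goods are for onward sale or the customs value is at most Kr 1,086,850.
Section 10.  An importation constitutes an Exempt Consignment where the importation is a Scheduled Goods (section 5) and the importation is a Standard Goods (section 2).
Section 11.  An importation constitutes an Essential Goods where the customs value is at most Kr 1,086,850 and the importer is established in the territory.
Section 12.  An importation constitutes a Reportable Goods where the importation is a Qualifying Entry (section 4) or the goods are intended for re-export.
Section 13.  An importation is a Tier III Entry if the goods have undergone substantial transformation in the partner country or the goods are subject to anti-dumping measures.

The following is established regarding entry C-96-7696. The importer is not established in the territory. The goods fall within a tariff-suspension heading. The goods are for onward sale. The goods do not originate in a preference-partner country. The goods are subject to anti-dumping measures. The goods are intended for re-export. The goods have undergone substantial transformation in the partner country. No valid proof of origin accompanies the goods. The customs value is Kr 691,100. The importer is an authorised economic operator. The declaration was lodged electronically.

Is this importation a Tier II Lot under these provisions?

section 4 — Qualifying Entry: [the goods have not undergone substantial transformation in the partner country? no] OR [the declaration was lodged electronically? yes] → satisfied.
section 12 — Reportable Goods: [Qualifying Entry (section 4)? yes] OR [the goods are intended for re-export? yes] → satisfied.
section 1 — Eligible Goods: [Reportable Goods (section 12)? yes] AND [the importer is not established in the territory? yes] → satisfied.
section 5 — Scheduled Goods: [a valid proof of origin accompanies the goods? no] AND [the goods are not subject to anti-dumping measures? no] → not satisfied.
section 2 — Standard Goods: [the goods are subject to anti-dumping measures? yes] AND [the goods are for onward sale? yes] → satisfied.
section 10 — Exempt Consignment: [Scheduled Goods (section 5)? no] AND [Standard Goods (section 2)? yes] → not satisfied.
section 7 — Exempt Importation: the importer is established in the territory? no; the goods are for the importer's own use? no; the goods originate in a preference-partner country? no — 0 of 3 hold (need ≥2) → not satisfied.
section 9 — Class-S Entry: [the goods are for onward sale? yes] OR [customs value: Kr 691,100 ≤ Kr 1,086,850? yes] → satisfied.
section 3 — Registered Declaration: [Exempt Importation (section 7)? no] OR [Class-S Entry (section 9)? yes] → satisfied.
section 8 — Tier II Lot: [Eligible Goods (section 1)? yes] AND [not an Exempt Consignment (section 10)? yes] AND [Registered Declaration (section 3)? yes] → satisfied.

Yes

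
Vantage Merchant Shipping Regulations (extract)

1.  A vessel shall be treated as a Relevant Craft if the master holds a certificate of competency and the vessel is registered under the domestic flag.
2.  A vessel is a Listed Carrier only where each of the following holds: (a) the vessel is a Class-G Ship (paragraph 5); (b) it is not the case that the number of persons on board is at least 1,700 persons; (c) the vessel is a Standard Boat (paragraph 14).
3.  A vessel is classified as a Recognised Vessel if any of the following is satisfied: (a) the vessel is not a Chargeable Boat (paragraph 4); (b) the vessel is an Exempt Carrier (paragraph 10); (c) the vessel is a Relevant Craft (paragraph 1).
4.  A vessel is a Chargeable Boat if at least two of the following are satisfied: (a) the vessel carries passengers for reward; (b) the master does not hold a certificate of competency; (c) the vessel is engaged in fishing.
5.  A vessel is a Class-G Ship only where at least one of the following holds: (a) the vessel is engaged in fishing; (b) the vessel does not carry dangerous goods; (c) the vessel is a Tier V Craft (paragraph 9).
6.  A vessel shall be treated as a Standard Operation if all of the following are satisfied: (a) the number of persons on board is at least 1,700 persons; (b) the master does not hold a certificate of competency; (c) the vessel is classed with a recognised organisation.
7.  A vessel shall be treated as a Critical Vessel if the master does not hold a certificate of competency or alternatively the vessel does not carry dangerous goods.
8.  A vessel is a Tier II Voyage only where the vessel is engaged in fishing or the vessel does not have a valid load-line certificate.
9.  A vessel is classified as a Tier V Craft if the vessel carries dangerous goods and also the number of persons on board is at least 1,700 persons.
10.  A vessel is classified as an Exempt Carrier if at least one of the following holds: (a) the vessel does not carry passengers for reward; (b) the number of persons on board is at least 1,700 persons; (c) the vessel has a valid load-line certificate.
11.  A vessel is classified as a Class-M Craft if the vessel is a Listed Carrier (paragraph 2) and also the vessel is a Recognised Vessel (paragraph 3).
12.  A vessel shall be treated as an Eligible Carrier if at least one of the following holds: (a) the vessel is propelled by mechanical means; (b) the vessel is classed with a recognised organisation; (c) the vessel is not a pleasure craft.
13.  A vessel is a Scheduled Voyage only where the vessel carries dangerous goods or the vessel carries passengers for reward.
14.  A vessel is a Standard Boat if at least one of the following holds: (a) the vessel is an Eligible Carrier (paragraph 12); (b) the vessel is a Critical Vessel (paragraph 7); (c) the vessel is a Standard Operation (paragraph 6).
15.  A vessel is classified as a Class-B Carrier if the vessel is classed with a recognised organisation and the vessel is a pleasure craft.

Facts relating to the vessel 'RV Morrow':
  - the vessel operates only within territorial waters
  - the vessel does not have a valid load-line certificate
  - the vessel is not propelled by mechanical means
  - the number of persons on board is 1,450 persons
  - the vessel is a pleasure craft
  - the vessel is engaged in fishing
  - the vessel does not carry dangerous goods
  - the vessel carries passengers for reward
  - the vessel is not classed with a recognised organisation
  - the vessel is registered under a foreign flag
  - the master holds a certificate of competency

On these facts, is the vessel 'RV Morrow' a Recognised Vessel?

paragraph 4 — Chargeable Boat: the vessel carries passengers for reward? yes; the master does not hold a certificate of competency? no; the vessel is engaged in fishing? yes — 2 of 3 hold (need ≥2) → satisfied.
paragraph 10 — Exempt Carrier: [the vessel does not carry passengers for reward? no] OR [number of persons on board: 1,450 persons ≥ 1,700 persons? no] OR [the vessel has a valid load-line certificate? no] → not satisfied.
paragraph 1 — Relevant Craft: [the master holds a certificate of competency? yes] AND [the vessel is registered under the domestic flag? no] → not satisfied.
paragraph 3 — Recognised Vessel: [not a Chargeable Boat (paragraph 4)? no] OR [Exempt Carrier (paragraph 10)? no] OR [Relevant Craft (paragraph 1)? no] → not satisfied.

No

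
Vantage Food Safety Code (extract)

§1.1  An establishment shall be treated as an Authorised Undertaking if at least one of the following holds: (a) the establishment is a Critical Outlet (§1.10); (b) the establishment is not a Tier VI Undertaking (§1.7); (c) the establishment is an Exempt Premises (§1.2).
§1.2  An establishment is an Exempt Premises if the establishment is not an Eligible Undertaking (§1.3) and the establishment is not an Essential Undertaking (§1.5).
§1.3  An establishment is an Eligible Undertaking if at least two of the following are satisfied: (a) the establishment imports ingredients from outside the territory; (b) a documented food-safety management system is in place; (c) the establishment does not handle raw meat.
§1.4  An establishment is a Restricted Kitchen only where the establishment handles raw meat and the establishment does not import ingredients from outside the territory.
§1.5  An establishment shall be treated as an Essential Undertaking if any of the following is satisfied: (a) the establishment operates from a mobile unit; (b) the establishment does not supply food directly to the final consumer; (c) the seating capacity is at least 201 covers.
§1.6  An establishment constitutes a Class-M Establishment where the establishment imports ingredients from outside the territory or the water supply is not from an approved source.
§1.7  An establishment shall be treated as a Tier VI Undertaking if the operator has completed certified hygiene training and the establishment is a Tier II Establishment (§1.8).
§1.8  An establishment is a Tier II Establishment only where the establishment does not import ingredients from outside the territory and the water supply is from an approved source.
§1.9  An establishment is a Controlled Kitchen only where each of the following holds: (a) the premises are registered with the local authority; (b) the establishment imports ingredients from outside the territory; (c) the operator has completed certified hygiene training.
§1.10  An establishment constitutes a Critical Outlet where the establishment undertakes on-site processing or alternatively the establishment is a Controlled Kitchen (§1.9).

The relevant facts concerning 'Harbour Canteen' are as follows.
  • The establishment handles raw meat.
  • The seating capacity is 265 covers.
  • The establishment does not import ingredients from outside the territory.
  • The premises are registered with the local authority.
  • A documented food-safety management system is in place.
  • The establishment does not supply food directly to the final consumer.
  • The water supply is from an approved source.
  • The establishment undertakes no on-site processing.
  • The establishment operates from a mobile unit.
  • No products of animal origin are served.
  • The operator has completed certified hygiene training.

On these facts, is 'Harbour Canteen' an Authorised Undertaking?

§1.9 — Controlled Kitchen: [the premises are registered with the local authority? yes] AND [the establishment imports ingredients from outside the territory? no] AND [the operator has completed certified hygiene training? yes] → not satisfied.
§1.10 — Critical Outlet: [the establishment undertakes on-site processing? no] OR [Controlled Kitchen (§1.9)? no] → not satisfied.
§1.8 — Tier II Establishment: [the establishment does not import ingredients from outside the territory? yes] AND [the water supply is from an approved source? yes] → satisfied.
§1.7 — Tier VI Undertaking: [the operator has completed certified hygiene training? yes] AND [Tier II Establishment (§1.8)? yes] → satisfied.
§1.3 — Eligible Undertaking: the establishment imports ingredients from outside the territory? no; a documented food-safety management system is in place? yes; the establishment does not handle raw meat? no — 1 of 3 hold (need ≥2) → not satisfied.
§1.5 — Essential Undertaking: [the establishment operates from a mobile unit? yes] OR [the establishment does not supply food directly to the final consumer? yes] OR [seating capacity: 265 covers ≥ 201 covers? yes] → satisfied.
§1.2 — Exempt Premises: [not an Eligible Undertaking (§1.3)? yes] AND [not an Essential Undertaking (§1.5)? no] → not satisfied.
§1.1 — Authorised Undertaking: [Critical Outlet (§1.10)? no] OR [not a Tier VI Undertaking (§1.7)? no] OR [Exempt Premises (§1.2)? no] → not satisfied.

No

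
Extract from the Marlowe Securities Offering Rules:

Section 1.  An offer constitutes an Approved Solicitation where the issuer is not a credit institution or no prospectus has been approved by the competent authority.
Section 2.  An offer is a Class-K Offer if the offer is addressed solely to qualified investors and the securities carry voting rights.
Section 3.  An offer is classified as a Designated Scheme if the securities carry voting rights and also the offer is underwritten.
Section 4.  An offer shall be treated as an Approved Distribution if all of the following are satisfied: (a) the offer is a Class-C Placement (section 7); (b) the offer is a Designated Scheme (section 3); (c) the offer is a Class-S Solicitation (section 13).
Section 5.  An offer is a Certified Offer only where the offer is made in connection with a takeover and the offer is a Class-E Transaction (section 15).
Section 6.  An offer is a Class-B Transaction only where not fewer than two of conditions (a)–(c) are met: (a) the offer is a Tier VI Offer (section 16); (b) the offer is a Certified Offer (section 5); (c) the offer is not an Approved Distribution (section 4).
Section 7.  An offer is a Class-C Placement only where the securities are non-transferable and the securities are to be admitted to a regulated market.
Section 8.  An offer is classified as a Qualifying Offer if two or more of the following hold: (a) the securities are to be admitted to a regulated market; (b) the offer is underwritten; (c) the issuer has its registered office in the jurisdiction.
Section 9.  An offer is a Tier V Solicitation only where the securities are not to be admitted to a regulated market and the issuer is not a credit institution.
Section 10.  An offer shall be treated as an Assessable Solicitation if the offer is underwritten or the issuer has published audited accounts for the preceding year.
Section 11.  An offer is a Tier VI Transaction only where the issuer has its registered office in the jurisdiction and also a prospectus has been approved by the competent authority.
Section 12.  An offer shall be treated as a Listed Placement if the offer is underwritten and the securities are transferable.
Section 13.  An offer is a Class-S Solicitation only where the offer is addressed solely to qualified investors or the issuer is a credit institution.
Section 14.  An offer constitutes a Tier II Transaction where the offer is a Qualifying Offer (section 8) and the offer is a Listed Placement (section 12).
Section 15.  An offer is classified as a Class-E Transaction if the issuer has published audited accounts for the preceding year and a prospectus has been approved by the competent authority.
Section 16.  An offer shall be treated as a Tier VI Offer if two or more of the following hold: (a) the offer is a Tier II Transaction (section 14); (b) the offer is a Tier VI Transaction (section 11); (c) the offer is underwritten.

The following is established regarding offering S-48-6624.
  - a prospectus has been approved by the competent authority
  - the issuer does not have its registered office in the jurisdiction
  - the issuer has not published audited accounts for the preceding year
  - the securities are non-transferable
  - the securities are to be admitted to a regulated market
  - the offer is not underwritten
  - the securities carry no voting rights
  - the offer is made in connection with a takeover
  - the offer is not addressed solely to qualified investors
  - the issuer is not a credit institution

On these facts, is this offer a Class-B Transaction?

Under section 8: the securities are to be admitted to a regulated market? yes; the offer is underwritten? no; the issuer has its registered office in the jurisdiction? no — 1 of 3 hold (need ≥2) → not satisfied.
Under section 12: the offer is underwritten? no; and the securities are transferable? no. So the offer is not a Listed Placement.
Under section 14: Qualifying Offer (section 8)? no; and Listed Placement (section 12)? no. So the offer is not a Tier II Transaction.
Under section 11: the issuer has its registered office in the jurisdiction? no; and a prospectus has been approved by the competent authority? yes. So the offer is not a Tier VI Transaction.
Under section 16: Tier II Transaction (section 14)? no; Tier VI Transaction (section 11)? no; the offer is underwritten? no — 0 of 3 hold (need ≥2) → not satisfied.
Under section 15: the issuer has published audited accounts for the preceding year? no; and a prospectus has been approved by the competent authority? yes. So the offer is not a Class-E Transaction.
Under section 5: the offer is made in connection with a takeover? yes; and Class-E Transaction (section 15)? no. So the offer is not a Certified Offer.
Under section 7: the securities are non-transferable? yes; and the securities are to be admitted to a regulated market? yes. So the offer is a Class-C Placement.
Under section 3: the securities carry voting rights? no; and the offer is underwritten? no. So the offer is not a Designated Scheme.
Under section 13: the offer is addressed solely to qualified investors? no; or the issuer is a credit institution? no. So the offer is not a Class-S Solicitation.
Under section 4: Class-C Placement (section 7)? yes; and Designated Scheme (section 3)? no; and Class-S Solicitation (section 13)? no. So the offer is not an Approved Distribution.
Under section 6: Tier VI Offer (section 16)? no; Certified Offer (section 5)? no; not an Approved Distribution (section 4)? yes — 1 of 3 hold (need ≥2) → not satisfied.

No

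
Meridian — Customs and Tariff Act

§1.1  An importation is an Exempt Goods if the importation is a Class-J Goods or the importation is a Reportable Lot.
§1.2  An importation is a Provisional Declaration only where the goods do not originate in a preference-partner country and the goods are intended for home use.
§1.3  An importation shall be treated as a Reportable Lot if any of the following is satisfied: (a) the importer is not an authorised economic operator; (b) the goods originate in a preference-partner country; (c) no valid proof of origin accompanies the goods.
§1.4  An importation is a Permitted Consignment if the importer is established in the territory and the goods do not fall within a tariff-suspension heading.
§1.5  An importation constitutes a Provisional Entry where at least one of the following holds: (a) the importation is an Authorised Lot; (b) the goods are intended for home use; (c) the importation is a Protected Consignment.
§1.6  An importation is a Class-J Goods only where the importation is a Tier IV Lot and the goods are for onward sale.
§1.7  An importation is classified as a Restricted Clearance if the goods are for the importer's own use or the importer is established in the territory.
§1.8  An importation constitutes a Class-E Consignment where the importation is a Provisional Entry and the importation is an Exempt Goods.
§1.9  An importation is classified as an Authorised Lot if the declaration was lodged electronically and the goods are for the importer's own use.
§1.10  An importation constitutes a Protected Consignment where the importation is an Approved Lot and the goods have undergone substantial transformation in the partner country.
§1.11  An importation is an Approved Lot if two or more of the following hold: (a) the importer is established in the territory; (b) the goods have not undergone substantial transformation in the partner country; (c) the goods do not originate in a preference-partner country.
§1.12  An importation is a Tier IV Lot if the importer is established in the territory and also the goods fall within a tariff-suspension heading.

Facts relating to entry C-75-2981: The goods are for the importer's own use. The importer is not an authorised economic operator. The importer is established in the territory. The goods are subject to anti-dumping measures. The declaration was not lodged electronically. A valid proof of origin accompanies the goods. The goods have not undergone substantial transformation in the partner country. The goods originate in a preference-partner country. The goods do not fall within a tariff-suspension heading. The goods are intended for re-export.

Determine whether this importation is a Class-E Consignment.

Under §1.9: the declaration was lodged electronically? no; and the goods are for the importer's own use? yes. So the importation is not an Authorised Lot.
Under §1.11: the importer is established in the territory? yes; the goods have not undergone substantial transformation in the partner country? yes; the goods do not originate in a preference-partner country? no — 2 of 3 hold (need ≥2) → satisfied.
Under §1.10: Approved Lot (§1.11)? yes; and the goods have undergone substantial transformation in the partner country? no. So the importation is not a Protected Consignment.
Under §1.5: Authorised Lot (§1.9)? no; or the goods are intended for home use? no; or Protected Consignment (§1.10)? no. So the importation is not a Provisional Entry.
Under §1.12: the importer is established in the territory? yes; and the goods fall within a tariff-suspension heading? no. So the importation is not a Tier IV Lot.
Under §1.6: Tier IV Lot (§1.12)? no; and the goods are for onward sale? no. So the importation is not a Class-J Goods.
Under §1.3: the importer is not an authorised economic operator? yes; or the goods originate in a preference-partner country? yes; or no valid proof of origin accompanies the goods? no. So the importation is a Reportable Lot.
Under §1.1: Class-J Goods (§1.6)? no; or Reportable Lot (§1.3)? yes. So the importation is an Exempt Goods.
Under §1.8: Provisional Entry (§1.5)? no; and Exempt Goods (§1.1)? yes. So the importation is not a Class-E Consignment.

No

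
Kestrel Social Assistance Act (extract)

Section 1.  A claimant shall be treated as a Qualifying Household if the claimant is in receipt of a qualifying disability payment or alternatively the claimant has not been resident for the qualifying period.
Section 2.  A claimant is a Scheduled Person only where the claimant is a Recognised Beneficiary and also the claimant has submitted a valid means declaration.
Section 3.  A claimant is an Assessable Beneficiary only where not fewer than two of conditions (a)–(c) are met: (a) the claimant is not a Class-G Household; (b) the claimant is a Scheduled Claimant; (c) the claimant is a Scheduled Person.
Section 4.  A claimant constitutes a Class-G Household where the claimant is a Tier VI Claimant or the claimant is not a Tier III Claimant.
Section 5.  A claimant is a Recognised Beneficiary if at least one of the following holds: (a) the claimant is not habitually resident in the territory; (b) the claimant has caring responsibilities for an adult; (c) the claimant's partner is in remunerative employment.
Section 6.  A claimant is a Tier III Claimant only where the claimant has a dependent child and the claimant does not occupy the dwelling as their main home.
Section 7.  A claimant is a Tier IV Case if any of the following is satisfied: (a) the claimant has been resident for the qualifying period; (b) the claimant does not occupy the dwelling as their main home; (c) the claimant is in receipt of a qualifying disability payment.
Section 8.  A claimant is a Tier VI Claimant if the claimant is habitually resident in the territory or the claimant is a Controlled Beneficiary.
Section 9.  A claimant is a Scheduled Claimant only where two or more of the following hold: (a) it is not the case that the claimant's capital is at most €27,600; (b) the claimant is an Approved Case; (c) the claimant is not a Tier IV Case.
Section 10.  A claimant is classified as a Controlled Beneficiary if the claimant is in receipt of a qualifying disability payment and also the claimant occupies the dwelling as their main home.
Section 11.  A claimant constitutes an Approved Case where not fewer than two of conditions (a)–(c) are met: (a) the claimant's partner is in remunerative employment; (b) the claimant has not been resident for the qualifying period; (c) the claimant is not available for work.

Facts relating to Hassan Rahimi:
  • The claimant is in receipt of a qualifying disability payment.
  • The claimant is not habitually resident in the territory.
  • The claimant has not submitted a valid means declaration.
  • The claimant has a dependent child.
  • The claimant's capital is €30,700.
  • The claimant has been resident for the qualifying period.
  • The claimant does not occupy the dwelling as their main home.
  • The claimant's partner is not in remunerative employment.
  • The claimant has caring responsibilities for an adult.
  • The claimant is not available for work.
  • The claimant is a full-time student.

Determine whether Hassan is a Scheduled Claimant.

No

section 11 — Approved Case: the claimant's partner is in remunerative employment? no; the claimant has not been resident for the qualifying period? no; the claimant is not available for work? yes — 1 of 3 hold (need ≥2) → not satisfied.
section 7 — Tier IV Case: [the claimant has been resident for the qualifying period? yes] OR [the claimant does not occupy the dwelling as their main home? yes] OR [the claimant is in receipt of a qualifying disability payment? yes] → satisfied.
section 9 — Scheduled Claimant: claimant's capital: €30,700 ≤ €27,600? no, so negated condition yes; Approved Case (section 11)? no; not a Tier IV Case (section 7)? no — 1 of 3 hold (need ≥2) → not satisfied.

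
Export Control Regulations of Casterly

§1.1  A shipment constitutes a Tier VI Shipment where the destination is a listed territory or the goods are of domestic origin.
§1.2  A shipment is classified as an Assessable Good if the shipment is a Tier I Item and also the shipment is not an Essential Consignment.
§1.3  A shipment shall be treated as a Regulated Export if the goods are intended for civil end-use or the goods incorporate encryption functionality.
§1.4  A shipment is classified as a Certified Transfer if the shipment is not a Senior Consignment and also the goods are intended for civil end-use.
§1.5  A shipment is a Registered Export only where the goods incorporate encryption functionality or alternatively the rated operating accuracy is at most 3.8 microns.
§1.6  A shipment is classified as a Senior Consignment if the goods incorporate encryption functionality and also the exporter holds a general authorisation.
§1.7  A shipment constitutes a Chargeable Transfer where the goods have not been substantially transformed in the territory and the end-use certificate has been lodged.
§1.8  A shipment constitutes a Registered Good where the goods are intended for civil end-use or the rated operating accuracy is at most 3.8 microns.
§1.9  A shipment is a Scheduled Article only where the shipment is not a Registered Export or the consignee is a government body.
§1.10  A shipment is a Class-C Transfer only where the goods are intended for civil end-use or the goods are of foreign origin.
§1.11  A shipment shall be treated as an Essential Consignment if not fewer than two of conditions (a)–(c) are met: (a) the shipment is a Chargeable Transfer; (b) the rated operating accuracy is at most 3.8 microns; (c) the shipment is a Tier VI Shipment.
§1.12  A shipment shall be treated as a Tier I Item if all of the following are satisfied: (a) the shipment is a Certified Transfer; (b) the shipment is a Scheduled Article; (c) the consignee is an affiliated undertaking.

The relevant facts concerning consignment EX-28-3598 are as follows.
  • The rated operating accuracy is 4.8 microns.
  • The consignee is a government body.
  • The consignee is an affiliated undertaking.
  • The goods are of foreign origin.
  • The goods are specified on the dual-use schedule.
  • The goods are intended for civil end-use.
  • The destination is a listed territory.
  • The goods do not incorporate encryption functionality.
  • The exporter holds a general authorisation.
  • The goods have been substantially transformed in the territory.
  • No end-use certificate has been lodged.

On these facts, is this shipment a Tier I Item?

Yes

Under §1.6: the goods incorporate encryption functionality? no; and the exporter holds a general authorisation? yes. So the shipment is not a Senior Consignment.
Under §1.4: not a Senior Consignment (§1.6)? yes; and the goods are intended for civil end-use? yes. So the shipment is a Certified Transfer.
Under §1.5: the goods incorporate encryption functionality? no; or rated operating accuracy: 4.8 microns ≤ 3.8 microns? no. So the shipment is not a Registered Export.
Under §1.9: not a Registered Export (§1.5)? yes; or the consignee is a government body? yes. So the shipment is a Scheduled Article.
Under §1.12: Certified Transfer (§1.4)? yes; and Scheduled Article (§1.9)? yes; and the consignee is an affiliated undertaking? yes. So the shipment is a Tier I Item.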